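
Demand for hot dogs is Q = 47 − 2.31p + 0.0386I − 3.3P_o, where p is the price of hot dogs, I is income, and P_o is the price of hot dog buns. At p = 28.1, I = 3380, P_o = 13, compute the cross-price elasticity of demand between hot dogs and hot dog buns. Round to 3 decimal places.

First evaluate Q: 47 − 2.31(28.1) + 0.0386(3380) − 3.3(13) = 47 − 64.911 + 130.468 − 42.9 = 69.657.
∂Q/∂P_o = −3.3, so E_xy = -3.3·(13/69.657) ≈ -0.616.
E_xy < 0: the goods are complements.

-0.616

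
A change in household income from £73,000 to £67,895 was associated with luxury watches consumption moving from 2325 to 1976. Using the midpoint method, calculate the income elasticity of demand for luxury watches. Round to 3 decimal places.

%ΔQ = (1976 − 2325)/[(2325+1976)/2] = -349/2150.5 ≈ -0.1623.
%ΔI = (67,895 − 73,000)/[(73,000+67,895)/2] = -5105/70447.5 ≈ -0.0725.
E_I = %ΔQ/%ΔI ≈ 2.240.
E_I > 1: normal good (luxury).

2.240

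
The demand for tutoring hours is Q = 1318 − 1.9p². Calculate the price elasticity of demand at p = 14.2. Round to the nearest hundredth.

-0.82

At p = 14.2, Q = 934.884.
dQ/dp = −2·1.9·p = −53.96.
Point elasticity E = (dQ/dp)·(p/Q) = -53.96 × 14.2/934.884 ≈ -0.82.
|E| < 1, so demand is inelastic at this price.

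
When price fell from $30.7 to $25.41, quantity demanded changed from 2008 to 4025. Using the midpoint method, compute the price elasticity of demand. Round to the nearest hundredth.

%Δq = (4025 − 2008)/[(2008 + 4025)/2] = 2017/3016.5 ≈ 0.6687.
%Δp = (25.41 − 30.7)/[(30.7 + 25.41)/2] = -5.29/28.055 ≈ -0.1886.
Arc elasticity E = %Δq/%Δp ≈ 0.6687/-0.1886 ≈ -3.55.
|E| > 1: demand is elastic over this range.

-3.55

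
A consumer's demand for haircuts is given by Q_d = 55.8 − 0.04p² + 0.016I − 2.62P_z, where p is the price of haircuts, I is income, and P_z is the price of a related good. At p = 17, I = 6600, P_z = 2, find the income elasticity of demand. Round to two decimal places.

0.73

Substituting, Q_d = 55.8 − 0.04(17)² + 0.016(6600) − 2.62(2) = 55.8 − 11.56 + 105.6 − 5.24 = 144.6.
∂Q_d/∂I = +0.016, so E_I = 0.016·(6600/144.6) ≈ 0.73.
E_I ∈ (0,1): normal good (necessity).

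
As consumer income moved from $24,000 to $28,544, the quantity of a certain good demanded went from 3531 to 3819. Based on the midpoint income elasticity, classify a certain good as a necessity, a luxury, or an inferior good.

necessity

%ΔQ = (3819 − 3531)/[(3531+3819)/2] = 288/3675 ≈ 0.0784.
%ΔI = (28,544 − 24,000)/[(24,000+28,544)/2] = 4544/26272 ≈ 0.1730.
E_I = %ΔQ/%ΔI ≈ 0.453.
E_I ∈ (0,1): normal good (necessity).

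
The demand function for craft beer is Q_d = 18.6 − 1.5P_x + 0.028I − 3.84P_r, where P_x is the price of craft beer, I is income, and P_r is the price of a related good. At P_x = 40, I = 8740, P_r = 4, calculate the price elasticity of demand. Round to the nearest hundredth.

-0.32

At the given point, Q_d = 18.6 − 1.5(40) + 0.028(8740) − 3.84(4) = 18.6 − 60 + 244.72 − 15.36 = 187.96.
∂Q_d/∂P_x = −1.5, so E_p = (−1.5)·(40/187.96) ≈ -0.32.
|E_p| < 1: demand is inelastic.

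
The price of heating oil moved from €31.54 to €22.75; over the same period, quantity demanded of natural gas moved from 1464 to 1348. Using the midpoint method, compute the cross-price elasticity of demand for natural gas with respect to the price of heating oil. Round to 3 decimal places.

%ΔQ_x = (1348 − 1464)/[(1464+1348)/2] = -116/1406 ≈ -0.0825.
%ΔP_y = (22.75 − 31.54)/[(31.54+22.75)/2] ≈ -0.3238.
E_xy = -0.0825/-0.3238 ≈ 0.255.
E_xy > 0, so natural gas and heating oil are substitutes.

0.255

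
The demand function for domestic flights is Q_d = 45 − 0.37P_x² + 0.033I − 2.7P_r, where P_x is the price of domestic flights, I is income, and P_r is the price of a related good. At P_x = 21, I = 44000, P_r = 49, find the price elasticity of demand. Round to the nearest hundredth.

-0.27

Evaluating quantity at (P_x, I, P_r) gives Q_d = 45 − 0.37(21)² + 0.033(44000) − 2.7(49) = 45 − 163.17 + 1452 − 132.3 = 1201.53.
∂Q_d/∂P_x = −2·0.37·P_x = -15.54, so E_p = -15.54·(21/1201.53) ≈ -0.27.
|E_p| < 1: demand is inelastic.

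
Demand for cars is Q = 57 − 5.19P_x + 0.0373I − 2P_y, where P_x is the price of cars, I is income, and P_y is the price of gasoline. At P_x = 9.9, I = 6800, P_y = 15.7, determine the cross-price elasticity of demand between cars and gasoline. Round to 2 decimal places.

-0.14

At the given point, Q = 57 − 5.19(9.9) + 0.0373(6800) − 2(15.7) = 57 − 51.381 + 253.64 − 31.4 = 227.859.
∂Q/∂P_y = −2, so E_xy = -2·(15.7/227.859) ≈ -0.14.
E_xy < 0: the goods are complements.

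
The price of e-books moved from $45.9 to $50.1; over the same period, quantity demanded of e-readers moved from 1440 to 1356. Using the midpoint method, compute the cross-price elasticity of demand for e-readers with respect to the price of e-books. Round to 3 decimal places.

-0.687

%ΔQ_x = (1356 − 1440)/[(1440+1356)/2] = -84/1398 ≈ -0.0601.
%ΔP_y = (50.1 − 45.9)/[(45.9+50.1)/2] ≈ 0.0875.
E_xy = -0.0601/0.0875 ≈ -0.687.
E_xy < 0, so e-readers and e-books are complements.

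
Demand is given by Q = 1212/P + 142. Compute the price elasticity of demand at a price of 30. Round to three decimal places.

-0.221

At P = 30, Q = 182.4.
dQ/dP = −1212/P² = −1.3467.
Point elasticity E = (dQ/dP)·(P/Q) = -1.3467 × 30/182.4 ≈ -0.221.
|E| < 1, so demand is inelastic at this price.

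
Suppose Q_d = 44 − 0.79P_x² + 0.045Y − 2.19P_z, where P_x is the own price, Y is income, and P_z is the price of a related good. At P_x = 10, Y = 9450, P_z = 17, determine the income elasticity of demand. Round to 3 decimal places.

1.205

At the given point, Q_d = 44 − 0.79(10)² + 0.045(9450) − 2.19(17) = 44 − 79 + 425.25 − 37.23 = 353.02.
∂Q_d/∂Y = +0.045, so E_I = 0.045·(9450/353.02) ≈ 1.205.
E_I > 1: normal good (luxury).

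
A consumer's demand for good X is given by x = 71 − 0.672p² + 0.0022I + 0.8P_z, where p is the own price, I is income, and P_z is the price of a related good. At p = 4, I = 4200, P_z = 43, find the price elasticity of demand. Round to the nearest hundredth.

Evaluating quantity at (p, I, P_z) gives x = 71 − 0.672(4)² + 0.0022(4200) + 0.8(43) = 71 − 10.752 + 9.24 + 34.4 = 103.888.
∂x/∂p = −2·0.672·p = -5.376, so E_p = -5.376·(4/103.888) ≈ -0.21.
|E_p| < 1: demand is inelastic.

-0.21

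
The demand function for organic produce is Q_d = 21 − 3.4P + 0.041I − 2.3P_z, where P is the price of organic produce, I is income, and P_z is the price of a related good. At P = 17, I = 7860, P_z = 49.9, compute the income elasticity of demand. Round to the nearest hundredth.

Q_d = 21 − 3.4(17) + 0.041(7860) − 2.3(49.9) = 21 − 57.8 + 322.26 − 114.77 = 170.69.
∂Q_d/∂I = +0.041, so E_I = 0.041·(7860/170.69) ≈ 1.89.
E_I > 1: normal good (luxury).

1.89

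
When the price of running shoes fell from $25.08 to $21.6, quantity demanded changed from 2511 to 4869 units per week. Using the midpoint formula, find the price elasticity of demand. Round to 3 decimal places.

%ΔQ = (4869 − 2511)/[(2511 + 4869)/2] = 2358/3690 ≈ 0.6390.
%ΔP = (21.6 − 25.08)/[(25.08 + 21.6)/2] = -3.48/23.34 ≈ -0.1491.
Arc elasticity E = %ΔQ/%ΔP ≈ 0.6390/-0.1491 ≈ -4.286.
|E| > 1: demand is elastic over this range.

-4.286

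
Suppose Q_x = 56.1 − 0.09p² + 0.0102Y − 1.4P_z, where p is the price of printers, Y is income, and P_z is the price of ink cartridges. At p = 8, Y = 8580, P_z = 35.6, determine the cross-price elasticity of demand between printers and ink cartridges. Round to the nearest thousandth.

Evaluating quantity at (p, Y, P_z) gives Q_x = 56.1 − 0.09(8)² + 0.0102(8580) − 1.4(35.6) = 56.1 − 5.76 + 87.516 − 49.84 = 88.016.
∂Q_x/∂P_z = −1.4, so E_xy = -1.4·(35.6/88.016) ≈ -0.566.
E_xy < 0: the goods are complements.

-0.566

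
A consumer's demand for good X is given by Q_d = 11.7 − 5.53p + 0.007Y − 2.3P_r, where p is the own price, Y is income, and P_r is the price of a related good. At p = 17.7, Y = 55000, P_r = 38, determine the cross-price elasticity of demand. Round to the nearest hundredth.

First evaluate Q_d: 11.7 − 5.53(17.7) + 0.007(55000) − 2.3(38) = 11.7 − 97.881 + 385 − 87.4 = 211.419.
∂Q_d/∂P_r = −2.3, so E_xy = -2.3·(38/211.419) ≈ -0.41.
E_xy < 0: the goods are complements.

-0.41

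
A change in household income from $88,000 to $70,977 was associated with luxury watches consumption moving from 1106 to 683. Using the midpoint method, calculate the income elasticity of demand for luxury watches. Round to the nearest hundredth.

2.21

%ΔQ = (683 − 1106)/[(1106+683)/2] = -423/894.5 ≈ -0.4729.
%ΔI = (70,977 − 88,000)/[(88,000+70,977)/2] = -17023/79488.5 ≈ -0.2142.
E_I = %ΔQ/%ΔI ≈ 2.21.
E_I > 1: normal good (luxury).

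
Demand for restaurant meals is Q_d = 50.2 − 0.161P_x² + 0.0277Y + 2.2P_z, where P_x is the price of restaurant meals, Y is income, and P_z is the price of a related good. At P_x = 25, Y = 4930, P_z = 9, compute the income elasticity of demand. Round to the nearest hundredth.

1.29

Evaluating quantity at (P_x, Y, P_z) gives Q_d = 50.2 − 0.161(25)² + 0.0277(4930) + 2.2(9) = 50.2 − 100.625 + 136.561 + 19.8 = 105.936.
∂Q_d/∂Y = +0.0277, so E_I = 0.0277·(4930/105.936) ≈ 1.29.
E_I > 1: normal good (luxury).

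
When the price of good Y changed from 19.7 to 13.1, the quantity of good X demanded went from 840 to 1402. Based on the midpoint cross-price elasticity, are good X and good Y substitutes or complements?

%ΔQ_x = (1402 − 840)/[(840+1402)/2] = 562/1121 ≈ 0.5013.
%ΔP_y = (13.1 − 19.7)/[(19.7+13.1)/2] ≈ -0.4024.
E_xy = 0.5013/-0.4024 ≈ -1.246.
E_xy < 0, so the goods are complements.

complements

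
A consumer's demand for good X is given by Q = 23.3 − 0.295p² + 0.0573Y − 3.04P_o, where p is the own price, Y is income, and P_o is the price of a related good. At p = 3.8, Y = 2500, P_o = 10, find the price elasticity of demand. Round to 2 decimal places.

Substituting, Q = 23.3 − 0.295(3.8)² + 0.0573(2500) − 3.04(10) = 23.3 − 4.2598 + 143.25 − 30.4 = 131.8902.
∂Q/∂p = −2·0.295·p = -2.242, so E_p = -2.242·(3.8/131.8902) ≈ -0.06.
|E_p| < 1: demand is inelastic.

-0.06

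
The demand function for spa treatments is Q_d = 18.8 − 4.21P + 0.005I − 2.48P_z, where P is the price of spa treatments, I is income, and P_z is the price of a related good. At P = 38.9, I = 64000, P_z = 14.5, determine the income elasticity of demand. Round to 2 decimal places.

Q_d = 18.8 − 4.21(38.9) + 0.005(64000) − 2.48(14.5) = 18.8 − 163.769 + 320 − 35.96 = 139.071.
∂Q_d/∂I = +0.005, so E_I = 0.005·(64000/139.071) ≈ 2.30.
E_I > 1: normal good (luxury).

2.30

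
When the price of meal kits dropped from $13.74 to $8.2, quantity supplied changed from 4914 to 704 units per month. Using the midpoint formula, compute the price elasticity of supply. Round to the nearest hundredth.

%ΔQ = (704 − 4914)/[(4914 + 704)/2] = -4210/2809 ≈ -1.4988.
%ΔP = (8.2 − 13.74)/[(13.74 + 8.2)/2] = -5.54/10.97 ≈ -0.5050.
Arc elasticity E = %ΔQ/%ΔP ≈ -1.4988/-0.5050 ≈ 2.97.
|E| > 1: supply is elastic over this range.

2.97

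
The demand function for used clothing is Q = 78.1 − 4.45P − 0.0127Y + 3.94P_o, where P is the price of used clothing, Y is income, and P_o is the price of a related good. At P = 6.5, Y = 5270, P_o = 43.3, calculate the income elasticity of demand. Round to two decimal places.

-0.44

Evaluating quantity at (P, Y, P_o) gives Q = 78.1 − 4.45(6.5) − 0.0127(5270) + 3.94(43.3) = 78.1 − 28.925 − 66.929 + 170.602 = 152.848.
∂Q/∂Y = −0.0127, so E_I = -0.0127·(5270/152.848) ≈ -0.44.
E_I < 0: inferior good.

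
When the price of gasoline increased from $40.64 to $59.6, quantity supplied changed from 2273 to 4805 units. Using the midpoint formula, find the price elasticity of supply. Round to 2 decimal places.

1.89

%Δq = (4805 − 2273)/[(2273 + 4805)/2] = 2532/3539 ≈ 0.7155.
%Δp = (59.6 − 40.64)/[(40.64 + 59.6)/2] = 18.96/50.12 ≈ 0.3783.
Arc elasticity E = %Δq/%Δp ≈ 0.7155/0.3783 ≈ 1.89.
|E| > 1: supply is elastic over this range.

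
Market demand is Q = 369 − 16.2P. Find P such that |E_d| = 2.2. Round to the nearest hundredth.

Set −bP/(a − bP) = −2.2 ⇒ bP = 2.2(a − bP) ⇒ bP(1+2.2) = 2.2·a.
P = 2.2·369/(16.2·3.2) ≈ 15.66.

15.66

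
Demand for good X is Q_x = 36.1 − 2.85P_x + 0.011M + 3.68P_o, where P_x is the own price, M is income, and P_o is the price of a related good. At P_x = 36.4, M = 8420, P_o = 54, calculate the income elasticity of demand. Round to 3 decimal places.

0.414

At the given point, Q_x = 36.1 − 2.85(36.4) + 0.011(8420) + 3.68(54) = 36.1 − 103.74 + 92.62 + 198.72 = 223.7.
∂Q_x/∂M = +0.011, so E_I = 0.011·(8420/223.7) ≈ 0.414.
E_I ∈ (0,1): normal good (necessity).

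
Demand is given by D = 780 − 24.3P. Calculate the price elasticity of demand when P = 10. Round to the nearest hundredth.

At P = 10, D = 537.
dD/dP = −24.3.
Point elasticity E = (dD/dP)·(P/D) = -24.3 × 10/537 ≈ -0.45.
|E| < 1, so demand is inelastic at this price.

-0.45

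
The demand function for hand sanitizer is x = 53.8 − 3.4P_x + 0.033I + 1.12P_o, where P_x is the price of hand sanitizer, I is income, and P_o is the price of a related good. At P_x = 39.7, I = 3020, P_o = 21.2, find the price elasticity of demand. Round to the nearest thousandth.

Evaluating quantity at (P_x, I, P_o) gives x = 53.8 − 3.4(39.7) + 0.033(3020) + 1.12(21.2) = 53.8 − 134.98 + 99.66 + 23.744 = 42.224.
∂x/∂P_x = −3.4, so E_p = (−3.4)·(39.7/42.224) ≈ -3.197.
|E_p| > 1: demand is elastic.

-3.197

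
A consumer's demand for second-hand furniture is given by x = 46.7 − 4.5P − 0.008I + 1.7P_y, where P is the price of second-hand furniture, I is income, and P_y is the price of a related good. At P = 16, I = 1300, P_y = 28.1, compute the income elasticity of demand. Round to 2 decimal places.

-0.86

At the given point, x = 46.7 − 4.5(16) − 0.008(1300) + 1.7(28.1) = 46.7 − 72 − 10.4 + 47.77 = 12.07.
∂x/∂I = −0.008, so E_I = -0.008·(1300/12.07) ≈ -0.86.
E_I < 0: inferior good.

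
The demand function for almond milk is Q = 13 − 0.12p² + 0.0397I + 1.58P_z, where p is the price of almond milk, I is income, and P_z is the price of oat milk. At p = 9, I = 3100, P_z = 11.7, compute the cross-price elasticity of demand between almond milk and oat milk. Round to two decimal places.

Q = 13 − 0.12(9)² + 0.0397(3100) + 1.58(11.7) = 13 − 9.72 + 123.07 + 18.486 = 144.836.
∂Q/∂P_z = +1.58, so E_xy = 1.58·(11.7/144.836) ≈ 0.13.
E_xy > 0: the goods are substitutes.

0.13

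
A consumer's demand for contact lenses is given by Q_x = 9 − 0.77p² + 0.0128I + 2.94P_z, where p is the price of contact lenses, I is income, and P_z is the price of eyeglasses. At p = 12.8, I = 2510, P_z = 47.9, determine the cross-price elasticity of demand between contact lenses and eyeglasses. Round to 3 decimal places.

2.524

At the given point, Q_x = 9 − 0.77(12.8)² + 0.0128(2510) + 2.94(47.9) = 9 − 126.1568 + 32.128 + 140.826 = 55.7972.
∂Q_x/∂P_z = +2.94, so E_xy = 2.94·(47.9/55.7972) ≈ 2.524.
E_xy > 0: the goods are substitutes.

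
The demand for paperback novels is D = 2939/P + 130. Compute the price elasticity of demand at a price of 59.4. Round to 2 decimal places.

-0.28

At P = 59.4, D = 179.4781.
dD/dP = −2939/P² = −0.833.
Point elasticity E = (dD/dP)·(P/D) = -0.833 × 59.4/179.4781 ≈ -0.28.
|E| < 1, so demand is inelastic at this price.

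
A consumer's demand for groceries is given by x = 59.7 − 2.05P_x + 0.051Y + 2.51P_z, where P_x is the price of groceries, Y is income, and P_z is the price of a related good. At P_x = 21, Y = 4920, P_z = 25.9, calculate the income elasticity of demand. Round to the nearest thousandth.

First evaluate x: 59.7 − 2.05(21) + 0.051(4920) + 2.51(25.9) = 59.7 − 43.05 + 250.92 + 65.009 = 332.579.
∂x/∂Y = +0.051, so E_I = 0.051·(4920/332.579) ≈ 0.754.
E_I ∈ (0,1): normal good (necessity).

0.754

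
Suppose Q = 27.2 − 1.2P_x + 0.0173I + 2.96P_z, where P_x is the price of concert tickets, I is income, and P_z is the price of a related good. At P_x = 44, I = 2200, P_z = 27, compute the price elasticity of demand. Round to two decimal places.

-0.57

Substituting, Q = 27.2 − 1.2(44) + 0.0173(2200) + 2.96(27) = 27.2 − 52.8 + 38.06 + 79.92 = 92.38.
∂Q/∂P_x = −1.2, so E_p = (−1.2)·(44/92.38) ≈ -0.57.
|E_p| < 1: demand is inelastic.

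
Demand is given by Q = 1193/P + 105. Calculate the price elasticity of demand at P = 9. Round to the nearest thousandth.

-0.558

At P = 9, Q = 237.5556.
dQ/dP = −1193/P² = −14.7284.
Point elasticity E = (dQ/dP)·(P/Q) = -14.7284 × 9/237.5556 ≈ -0.558.
|E| < 1, so demand is inelastic at this price.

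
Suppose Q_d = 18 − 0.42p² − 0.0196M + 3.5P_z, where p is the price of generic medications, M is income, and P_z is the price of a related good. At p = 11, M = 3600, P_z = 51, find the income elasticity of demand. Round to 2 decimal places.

-0.94

At the given point, Q_d = 18 − 0.42(11)² − 0.0196(3600) + 3.5(51) = 18 − 50.82 − 70.56 + 178.5 = 75.12.
∂Q_d/∂M = −0.0196, so E_I = -0.0196·(3600/75.12) ≈ -0.94.
E_I < 0: inferior good.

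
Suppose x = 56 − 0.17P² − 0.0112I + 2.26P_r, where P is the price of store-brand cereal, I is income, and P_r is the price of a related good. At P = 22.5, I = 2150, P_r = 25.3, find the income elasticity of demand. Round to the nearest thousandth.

-7.933

x = 56 − 0.17(22.5)² − 0.0112(2150) + 2.26(25.3) = 56 − 86.0625 − 24.08 + 57.178 = 3.0355.
∂x/∂I = −0.0112, so E_I = -0.0112·(2150/3.0355) ≈ -7.933.
E_I < 0: inferior good.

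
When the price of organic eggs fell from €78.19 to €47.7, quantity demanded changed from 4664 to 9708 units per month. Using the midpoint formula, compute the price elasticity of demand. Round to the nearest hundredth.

%ΔQ = (9708 − 4664)/[(4664 + 9708)/2] = 5044/7186 ≈ 0.7019.
%ΔP = (47.7 − 78.19)/[(78.19 + 47.7)/2] = -30.49/62.945 ≈ -0.4844.
Arc elasticity E = %ΔQ/%ΔP ≈ 0.7019/-0.4844 ≈ -1.45.
|E| > 1: demand is elastic over this range.

-1.45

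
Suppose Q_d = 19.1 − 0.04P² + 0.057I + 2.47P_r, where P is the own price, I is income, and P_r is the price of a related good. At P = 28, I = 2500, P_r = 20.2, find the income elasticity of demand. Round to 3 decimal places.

Q_d = 19.1 − 0.04(28)² + 0.057(2500) + 2.47(20.2) = 19.1 − 31.36 + 142.5 + 49.894 = 180.134.
∂Q_d/∂I = +0.057, so E_I = 0.057·(2500/180.134) ≈ 0.791.
E_I ∈ (0,1): normal good (necessity).

0.791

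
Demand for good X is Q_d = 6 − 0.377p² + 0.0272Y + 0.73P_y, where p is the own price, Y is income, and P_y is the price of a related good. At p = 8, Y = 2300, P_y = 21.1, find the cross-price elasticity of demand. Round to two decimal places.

Q_d = 6 − 0.377(8)² + 0.0272(2300) + 0.73(21.1) = 6 − 24.128 + 62.56 + 15.403 = 59.835.
∂Q_d/∂P_y = +0.73, so E_xy = 0.73·(21.1/59.835) ≈ 0.26.
E_xy > 0: the goods are substitutes.

0.26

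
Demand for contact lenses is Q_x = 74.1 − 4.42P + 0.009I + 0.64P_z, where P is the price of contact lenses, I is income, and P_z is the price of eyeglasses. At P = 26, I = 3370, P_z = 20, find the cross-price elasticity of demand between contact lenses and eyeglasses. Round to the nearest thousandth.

5.541

Q_x = 74.1 − 4.42(26) + 0.009(3370) + 0.64(20) = 74.1 − 114.92 + 30.33 + 12.8 = 2.31.
∂Q_x/∂P_z = +0.64, so E_xy = 0.64·(20/2.31) ≈ 5.541.
E_xy > 0: the goods are substitutes.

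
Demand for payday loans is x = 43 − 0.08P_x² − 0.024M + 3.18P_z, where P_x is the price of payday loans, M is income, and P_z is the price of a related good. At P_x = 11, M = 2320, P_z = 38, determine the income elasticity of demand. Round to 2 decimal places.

First evaluate x: 43 − 0.08(11)² − 0.024(2320) + 3.18(38) = 43 − 9.68 − 55.68 + 120.84 = 98.48.
∂x/∂M = −0.024, so E_I = -0.024·(2320/98.48) ≈ -0.57.
E_I < 0: inferior good.

-0.57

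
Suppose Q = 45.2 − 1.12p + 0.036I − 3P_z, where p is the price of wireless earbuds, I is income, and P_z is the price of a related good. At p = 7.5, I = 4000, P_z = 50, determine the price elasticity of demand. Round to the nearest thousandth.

Substituting, Q = 45.2 − 1.12(7.5) + 0.036(4000) − 3(50) = 45.2 − 8.4 + 144 − 150 = 30.8.
∂Q/∂p = −1.12, so E_p = (−1.12)·(7.5/30.8) ≈ -0.273.
|E_p| < 1: demand is inelastic.

-0.273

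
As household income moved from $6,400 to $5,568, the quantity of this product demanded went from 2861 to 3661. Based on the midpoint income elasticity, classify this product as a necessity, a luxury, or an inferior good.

inferior

%ΔQ = (3661 − 2861)/[(2861+3661)/2] = 800/3261 ≈ 0.2453.
%ΔI = (5,568 − 6,400)/[(6,400+5,568)/2] = -832/5984 ≈ -0.1390.
E_I = %ΔQ/%ΔI ≈ -1.764.
E_I < 0: inferior good.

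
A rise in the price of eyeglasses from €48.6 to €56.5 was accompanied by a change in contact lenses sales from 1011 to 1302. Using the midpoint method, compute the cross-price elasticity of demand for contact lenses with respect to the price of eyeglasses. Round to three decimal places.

1.674

%ΔQ_x = (1302 − 1011)/[(1011+1302)/2] = 291/1156.5 ≈ 0.2516.
%ΔP_y = (56.5 − 48.6)/[(48.6+56.5)/2] ≈ 0.1503.
E_xy = 0.2516/0.1503 ≈ 1.674.
E_xy > 0, so contact lenses and eyeglasses are substitutes.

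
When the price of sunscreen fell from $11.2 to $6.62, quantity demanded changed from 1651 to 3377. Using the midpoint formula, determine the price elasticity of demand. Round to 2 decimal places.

-1.34

%Δq = (3377 − 1651)/[(1651 + 3377)/2] = 1726/2514 ≈ 0.6866.
%Δp = (6.62 − 11.2)/[(11.2 + 6.62)/2] = -4.58/8.91 ≈ -0.5140.
Arc elasticity E = %Δq/%Δp ≈ 0.6866/-0.5140 ≈ -1.34.
|E| > 1: demand is elastic over this range.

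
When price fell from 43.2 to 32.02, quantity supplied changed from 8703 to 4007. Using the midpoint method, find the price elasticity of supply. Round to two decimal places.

%Δq = (4007 − 8703)/[(8703 + 4007)/2] = -4696/6355 ≈ -0.7389.
%ΔP = (32.02 − 43.2)/[(43.2 + 32.02)/2] = -11.18/37.61 ≈ -0.2973.
Arc elasticity E = %Δq/%ΔP ≈ -0.7389/-0.2973 ≈ 2.49.
|E| > 1: supply is elastic over this range.

2.49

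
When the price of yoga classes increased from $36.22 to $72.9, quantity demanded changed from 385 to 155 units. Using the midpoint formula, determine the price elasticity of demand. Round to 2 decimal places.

%Δq = (155 − 385)/[(385 + 155)/2] = -230/270 ≈ -0.8519.
%Δp = (72.9 − 36.22)/[(36.22 + 72.9)/2] = 36.68/54.56 ≈ 0.6723.
Arc elasticity E = %Δq/%Δp ≈ -0.8519/0.6723 ≈ -1.27.
|E| > 1: demand is elastic over this range.

-1.27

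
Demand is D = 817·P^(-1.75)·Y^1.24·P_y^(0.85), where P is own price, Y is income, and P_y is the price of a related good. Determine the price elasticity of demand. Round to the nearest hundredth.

For a Cobb–Douglas (constant-elasticity) form D = A·P^α·…, the elasticity with respect to P equals the exponent α at every point.
Here the exponent on P is -1.75, so the price elasticity of demand is -1.75.

-1.75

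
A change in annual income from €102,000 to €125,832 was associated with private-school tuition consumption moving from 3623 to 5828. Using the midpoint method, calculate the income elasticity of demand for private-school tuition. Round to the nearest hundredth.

%ΔQ = (5828 − 3623)/[(3623+5828)/2] = 2205/4725.5 ≈ 0.4666.
%ΔM = (125,832 − 102,000)/[(102,000+125,832)/2] = 23832/113916 ≈ 0.2092.
E_I = %ΔQ/%ΔM ≈ 2.23.
E_I > 1: normal good (luxury).

2.23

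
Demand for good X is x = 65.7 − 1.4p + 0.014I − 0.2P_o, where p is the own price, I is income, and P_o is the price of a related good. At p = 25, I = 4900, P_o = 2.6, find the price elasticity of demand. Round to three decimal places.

x = 65.7 − 1.4(25) + 0.014(4900) − 0.2(2.6) = 65.7 − 35 + 68.6 − 0.52 = 98.78.
∂x/∂p = −1.4, so E_p = (−1.4)·(25/98.78) ≈ -0.354.
|E_p| < 1: demand is inelastic.

-0.354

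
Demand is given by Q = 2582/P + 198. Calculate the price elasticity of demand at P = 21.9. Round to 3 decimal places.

At P = 21.9, Q = 315.8995.
dQ/dP = −2582/P² = −5.3835.
Point elasticity E = (dQ/dP)·(P/Q) = -5.3835 × 21.9/315.8995 ≈ -0.373.
|E| < 1, so demand is inelastic at this price.

-0.373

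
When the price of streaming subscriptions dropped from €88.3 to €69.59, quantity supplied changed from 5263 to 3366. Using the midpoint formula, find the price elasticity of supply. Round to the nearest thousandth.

1.855

%ΔQ = (3366 − 5263)/[(5263 + 3366)/2] = -1897/4314.5 ≈ -0.4397.
%Δp = (69.59 − 88.3)/[(88.3 + 69.59)/2] = -18.71/78.945 ≈ -0.2370.
Arc elasticity E = %ΔQ/%Δp ≈ -0.4397/-0.2370 ≈ 1.855.
|E| > 1: supply is elastic over this range.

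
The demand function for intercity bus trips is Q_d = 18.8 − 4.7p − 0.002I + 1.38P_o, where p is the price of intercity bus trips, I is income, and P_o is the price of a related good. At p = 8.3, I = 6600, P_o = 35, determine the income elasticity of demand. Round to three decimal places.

At the given point, Q_d = 18.8 − 4.7(8.3) − 0.002(6600) + 1.38(35) = 18.8 − 39.01 − 13.2 + 48.3 = 14.89.
∂Q_d/∂I = −0.002, so E_I = -0.002·(6600/14.89) ≈ -0.887.
E_I < 0: inferior good.

-0.887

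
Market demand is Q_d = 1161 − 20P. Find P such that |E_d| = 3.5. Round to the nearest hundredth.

45.15

Set −bP/(a − bP) = −3.5 ⇒ bP = 3.5(a − bP) ⇒ bP(1+3.5) = 3.5·a.
P = 3.5·1161/(20·4.5) = 45.15.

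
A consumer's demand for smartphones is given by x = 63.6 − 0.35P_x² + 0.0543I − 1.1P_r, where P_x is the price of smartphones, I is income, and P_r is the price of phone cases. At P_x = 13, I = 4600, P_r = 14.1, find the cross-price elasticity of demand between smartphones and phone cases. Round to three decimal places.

-0.065

First evaluate x: 63.6 − 0.35(13)² + 0.0543(4600) − 1.1(14.1) = 63.6 − 59.15 + 249.78 − 15.51 = 238.72.
∂x/∂P_r = −1.1, so E_xy = -1.1·(14.1/238.72) ≈ -0.065.
E_xy < 0: the goods are complements.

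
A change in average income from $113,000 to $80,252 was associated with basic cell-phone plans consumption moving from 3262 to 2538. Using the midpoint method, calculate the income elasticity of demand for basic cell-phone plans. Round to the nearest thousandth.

0.737

%ΔQ = (2538 − 3262)/[(3262+2538)/2] = -724/2900 ≈ -0.2497.
%ΔY = (80,252 − 113,000)/[(113,000+80,252)/2] = -32748/96626 ≈ -0.3389.
E_I = %ΔQ/%ΔY ≈ 0.737.
E_I ∈ (0,1): normal good (necessity).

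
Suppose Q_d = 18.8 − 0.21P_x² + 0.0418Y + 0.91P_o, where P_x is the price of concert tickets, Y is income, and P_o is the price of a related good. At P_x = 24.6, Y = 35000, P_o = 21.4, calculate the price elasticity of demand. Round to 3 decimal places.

-0.185

Substituting, Q_d = 18.8 − 0.21(24.6)² + 0.0418(35000) + 0.91(21.4) = 18.8 − 127.0836 + 1463 + 19.474 = 1374.1904.
∂Q_d/∂P_x = −2·0.21·P_x = -10.332, so E_p = -10.332·(24.6/1374.1904) ≈ -0.185.
|E_p| < 1: demand is inelastic.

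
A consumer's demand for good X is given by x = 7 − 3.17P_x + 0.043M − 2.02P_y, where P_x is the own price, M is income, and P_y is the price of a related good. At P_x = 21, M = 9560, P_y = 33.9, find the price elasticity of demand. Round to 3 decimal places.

Evaluating quantity at (P_x, M, P_y) gives x = 7 − 3.17(21) + 0.043(9560) − 2.02(33.9) = 7 − 66.57 + 411.08 − 68.478 = 283.032.
∂x/∂P_x = −3.17, so E_p = (−3.17)·(21/283.032) ≈ -0.235.
|E_p| < 1: demand is inelastic.

-0.235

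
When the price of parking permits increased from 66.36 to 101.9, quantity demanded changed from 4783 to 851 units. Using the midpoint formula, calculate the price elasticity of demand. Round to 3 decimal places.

-3.304

%Δq = (851 − 4783)/[(4783 + 851)/2] = -3932/2817 ≈ -1.3958.
%Δp = (101.9 − 66.36)/[(66.36 + 101.9)/2] = 35.54/84.13 ≈ 0.4224.
Arc elasticity E = %Δq/%Δp ≈ -1.3958/0.4224 ≈ -3.304.
|E| > 1: demand is elastic over this range.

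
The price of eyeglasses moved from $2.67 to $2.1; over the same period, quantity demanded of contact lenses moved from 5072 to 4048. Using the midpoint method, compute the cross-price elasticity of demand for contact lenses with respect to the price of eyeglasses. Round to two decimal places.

0.94

%ΔQ_x = (4048 − 5072)/[(5072+4048)/2] = -1024/4560 ≈ -0.2246.
%ΔP_y = (2.1 − 2.67)/[(2.67+2.1)/2] ≈ -0.2390.
E_xy = -0.2246/-0.2390 ≈ 0.94.
E_xy > 0, so contact lenses and eyeglasses are substitutes.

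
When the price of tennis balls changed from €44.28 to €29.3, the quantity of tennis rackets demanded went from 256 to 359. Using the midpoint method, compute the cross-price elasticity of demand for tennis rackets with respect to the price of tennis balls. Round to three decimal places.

%ΔQ_x = (359 − 256)/[(256+359)/2] = 103/307.5 ≈ 0.3350.
%ΔP_y = (29.3 − 44.28)/[(44.28+29.3)/2] ≈ -0.4072.
E_xy = 0.3350/-0.4072 ≈ -0.823.
E_xy < 0, so tennis rackets and tennis balls are complements.

-0.823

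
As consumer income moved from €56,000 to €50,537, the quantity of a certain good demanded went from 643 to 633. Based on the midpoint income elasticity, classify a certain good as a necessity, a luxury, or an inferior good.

necessity

%ΔQ = (633 − 643)/[(643+633)/2] = -10/638 ≈ -0.0157.
%ΔI = (50,537 − 56,000)/[(56,000+50,537)/2] = -5463/53268.5 ≈ -0.1026.
E_I = %ΔQ/%ΔI ≈ 0.153.
E_I ∈ (0,1): normal good (necessity).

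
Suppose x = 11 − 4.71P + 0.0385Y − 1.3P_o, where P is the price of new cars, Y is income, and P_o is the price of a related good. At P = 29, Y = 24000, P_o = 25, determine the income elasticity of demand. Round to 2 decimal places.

Evaluating quantity at (P, Y, P_o) gives x = 11 − 4.71(29) + 0.0385(24000) − 1.3(25) = 11 − 136.59 + 924 − 32.5 = 765.91.
∂x/∂Y = +0.0385, so E_I = 0.0385·(24000/765.91) ≈ 1.21.
E_I > 1: normal good (luxury).

1.21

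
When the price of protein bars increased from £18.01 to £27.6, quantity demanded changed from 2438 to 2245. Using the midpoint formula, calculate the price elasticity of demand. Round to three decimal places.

-0.196

%Δq = (2245 − 2438)/[(2438 + 2245)/2] = -193/2341.5 ≈ -0.0824.
%ΔP = (27.6 − 18.01)/[(18.01 + 27.6)/2] = 9.59/22.805 ≈ 0.4205.
Arc elasticity E = %Δq/%ΔP ≈ -0.0824/0.4205 ≈ -0.196.
|E| < 1: demand is inelastic over this range.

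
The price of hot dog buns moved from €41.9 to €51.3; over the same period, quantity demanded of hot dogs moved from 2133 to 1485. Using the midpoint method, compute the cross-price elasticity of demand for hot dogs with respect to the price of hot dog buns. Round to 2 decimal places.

%ΔQ_x = (1485 − 2133)/[(2133+1485)/2] = -648/1809 ≈ -0.3582.
%ΔP_y = (51.3 − 41.9)/[(41.9+51.3)/2] ≈ 0.2017.
E_xy = -0.3582/0.2017 ≈ -1.78.
E_xy < 0, so hot dogs and hot dog buns are complements.

-1.78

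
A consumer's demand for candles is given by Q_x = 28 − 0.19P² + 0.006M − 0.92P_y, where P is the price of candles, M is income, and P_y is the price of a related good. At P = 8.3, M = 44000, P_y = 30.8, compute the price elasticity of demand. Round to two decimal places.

-0.10

First evaluate Q_x: 28 − 0.19(8.3)² + 0.006(44000) − 0.92(30.8) = 28 − 13.0891 + 264 − 28.336 = 250.5749.
∂Q_x/∂P = −2·0.19·P = -3.154, so E_p = -3.154·(8.3/250.5749) ≈ -0.10.
|E_p| < 1: demand is inelastic.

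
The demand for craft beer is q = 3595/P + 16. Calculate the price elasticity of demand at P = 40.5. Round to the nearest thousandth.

-0.847

At P = 40.5, q = 104.7654.
dq/dP = −3595/P² = −2.1917.
Point elasticity E = (dq/dP)·(P/q) = -2.1917 × 40.5/104.7654 ≈ -0.847.
|E| < 1, so demand is inelastic at this price.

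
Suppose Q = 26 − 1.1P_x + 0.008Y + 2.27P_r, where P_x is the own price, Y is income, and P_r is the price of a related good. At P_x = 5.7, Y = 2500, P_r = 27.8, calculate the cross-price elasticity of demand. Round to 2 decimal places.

At the given point, Q = 26 − 1.1(5.7) + 0.008(2500) + 2.27(27.8) = 26 − 6.27 + 20 + 63.106 = 102.836.
∂Q/∂P_r = +2.27, so E_xy = 2.27·(27.8/102.836) ≈ 0.61.
E_xy > 0: the goods are substitutes.

0.61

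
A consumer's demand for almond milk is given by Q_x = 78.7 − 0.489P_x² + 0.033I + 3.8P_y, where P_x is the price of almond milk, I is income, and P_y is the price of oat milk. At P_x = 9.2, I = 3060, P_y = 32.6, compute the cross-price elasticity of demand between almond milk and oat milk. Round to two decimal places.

Substituting, Q_x = 78.7 − 0.489(9.2)² + 0.033(3060) + 3.8(32.6) = 78.7 − 41.389 + 100.98 + 123.88 = 262.171.
∂Q_x/∂P_y = +3.8, so E_xy = 3.8·(32.6/262.171) ≈ 0.47.
E_xy > 0: the goods are substitutes.

0.47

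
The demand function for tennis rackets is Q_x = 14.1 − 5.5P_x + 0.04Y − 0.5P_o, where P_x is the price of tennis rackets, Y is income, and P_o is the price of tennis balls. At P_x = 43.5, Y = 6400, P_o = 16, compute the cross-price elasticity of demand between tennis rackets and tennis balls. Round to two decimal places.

Q_x = 14.1 − 5.5(43.5) + 0.04(6400) − 0.5(16) = 14.1 − 239.25 + 256 − 8 = 22.85.
∂Q_x/∂P_o = −0.5, so E_xy = -0.5·(16/22.85) ≈ -0.35.
E_xy < 0: the goods are complements.

-0.35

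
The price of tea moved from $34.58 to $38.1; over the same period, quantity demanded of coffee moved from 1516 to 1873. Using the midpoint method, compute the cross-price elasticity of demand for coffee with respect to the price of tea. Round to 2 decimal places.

2.18

%ΔQ_x = (1873 − 1516)/[(1516+1873)/2] = 357/1694.5 ≈ 0.2107.
%ΔP_y = (38.1 − 34.58)/[(34.58+38.1)/2] ≈ 0.0969.
E_xy = 0.2107/0.0969 ≈ 2.18.
E_xy > 0, so coffee and tea are substitutes.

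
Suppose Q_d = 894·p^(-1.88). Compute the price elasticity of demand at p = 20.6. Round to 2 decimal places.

-1.88

For a Cobb–Douglas (constant-elasticity) form Q_d = A·p^α·…, the elasticity with respect to p equals the exponent α at every point.
Here the exponent on p is -1.88, so the price elasticity of demand is -1.88.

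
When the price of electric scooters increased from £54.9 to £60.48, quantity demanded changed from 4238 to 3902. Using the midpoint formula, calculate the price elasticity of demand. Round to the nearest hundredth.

%ΔQ = (3902 − 4238)/[(4238 + 3902)/2] = -336/4070 ≈ -0.0826.
%Δp = (60.48 − 54.9)/[(54.9 + 60.48)/2] = 5.58/57.69 ≈ 0.0967.
Arc elasticity E = %ΔQ/%Δp ≈ -0.0826/0.0967 ≈ -0.85.
|E| < 1: demand is inelastic over this range.

-0.85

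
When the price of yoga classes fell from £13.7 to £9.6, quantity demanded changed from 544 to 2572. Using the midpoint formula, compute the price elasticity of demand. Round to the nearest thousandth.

-3.699

%Δq = (2572 − 544)/[(544 + 2572)/2] = 2028/1558 ≈ 1.3017.
%Δp = (9.6 − 13.7)/[(13.7 + 9.6)/2] = -4.1/11.65 ≈ -0.3519.
Arc elasticity E = %Δq/%Δp ≈ 1.3017/-0.3519 ≈ -3.699.
|E| > 1: demand is elastic over this range.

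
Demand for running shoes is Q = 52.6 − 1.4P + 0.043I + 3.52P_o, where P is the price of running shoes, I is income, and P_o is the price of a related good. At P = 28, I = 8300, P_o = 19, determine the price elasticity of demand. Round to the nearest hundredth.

First evaluate Q: 52.6 − 1.4(28) + 0.043(8300) + 3.52(19) = 52.6 − 39.2 + 356.9 + 66.88 = 437.18.
∂Q/∂P = −1.4, so E_p = (−1.4)·(28/437.18) ≈ -0.09.
|E_p| < 1: demand is inelastic.

-0.09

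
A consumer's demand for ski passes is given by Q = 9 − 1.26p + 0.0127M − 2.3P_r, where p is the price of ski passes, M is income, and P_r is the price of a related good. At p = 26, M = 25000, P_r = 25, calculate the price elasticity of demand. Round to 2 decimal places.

-0.14

Substituting, Q = 9 − 1.26(26) + 0.0127(25000) − 2.3(25) = 9 − 32.76 + 317.5 − 57.5 = 236.24.
∂Q/∂p = −1.26, so E_p = (−1.26)·(26/236.24) ≈ -0.14.
|E_p| < 1: demand is inelastic.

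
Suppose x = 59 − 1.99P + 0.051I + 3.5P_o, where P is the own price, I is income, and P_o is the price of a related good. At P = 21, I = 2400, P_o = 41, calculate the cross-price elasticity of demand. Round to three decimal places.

At the given point, x = 59 − 1.99(21) + 0.051(2400) + 3.5(41) = 59 − 41.79 + 122.4 + 143.5 = 283.11.
∂x/∂P_o = +3.5, so E_xy = 3.5·(41/283.11) ≈ 0.507.
E_xy > 0: the goods are substitutes.

0.507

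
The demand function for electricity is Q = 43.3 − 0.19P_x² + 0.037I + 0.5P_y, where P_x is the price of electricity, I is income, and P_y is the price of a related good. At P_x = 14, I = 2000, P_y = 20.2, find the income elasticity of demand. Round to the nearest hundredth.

Q = 43.3 − 0.19(14)² + 0.037(2000) + 0.5(20.2) = 43.3 − 37.24 + 74 + 10.1 = 90.16.
∂Q/∂I = +0.037, so E_I = 0.037·(2000/90.16) ≈ 0.82.
E_I ∈ (0,1): normal good (necessity).

0.82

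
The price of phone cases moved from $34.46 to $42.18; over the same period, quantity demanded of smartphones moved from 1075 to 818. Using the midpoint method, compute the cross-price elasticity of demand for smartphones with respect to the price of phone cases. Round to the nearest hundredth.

-1.35

%ΔQ_x = (818 − 1075)/[(1075+818)/2] = -257/946.5 ≈ -0.2715.
%ΔP_y = (42.18 − 34.46)/[(34.46+42.18)/2] ≈ 0.2015.
E_xy = -0.2715/0.2015 ≈ -1.35.
E_xy < 0, so smartphones and phone cases are complements.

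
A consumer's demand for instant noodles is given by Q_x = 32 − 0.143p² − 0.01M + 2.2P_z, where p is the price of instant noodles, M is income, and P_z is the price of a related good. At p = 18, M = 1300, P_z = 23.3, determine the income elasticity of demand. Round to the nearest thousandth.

Evaluating quantity at (p, M, P_z) gives Q_x = 32 − 0.143(18)² − 0.01(1300) + 2.2(23.3) = 32 − 46.332 − 13 + 51.26 = 23.928.
∂Q_x/∂M = −0.01, so E_I = -0.01·(1300/23.928) ≈ -0.543.
E_I < 0: inferior good.

-0.543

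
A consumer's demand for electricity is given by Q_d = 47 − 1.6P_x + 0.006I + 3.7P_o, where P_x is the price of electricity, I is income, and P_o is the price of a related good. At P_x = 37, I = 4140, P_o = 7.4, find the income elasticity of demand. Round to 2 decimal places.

0.62

Q_d = 47 − 1.6(37) + 0.006(4140) + 3.7(7.4) = 47 − 59.2 + 24.84 + 27.38 = 40.02.
∂Q_d/∂I = +0.006, so E_I = 0.006·(4140/40.02) ≈ 0.62.
E_I ∈ (0,1): normal good (necessity).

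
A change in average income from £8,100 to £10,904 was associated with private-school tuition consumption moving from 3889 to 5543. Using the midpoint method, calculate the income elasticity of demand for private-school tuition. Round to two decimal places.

%ΔQ = (5543 − 3889)/[(3889+5543)/2] = 1654/4716 ≈ 0.3507.
%ΔI = (10,904 − 8,100)/[(8,100+10,904)/2] = 2804/9502 ≈ 0.2951.
E_I = %ΔQ/%ΔI ≈ 1.19.
E_I > 1: normal good (luxury).

1.19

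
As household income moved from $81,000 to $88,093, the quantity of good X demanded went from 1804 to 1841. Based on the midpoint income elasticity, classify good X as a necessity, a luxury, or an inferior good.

necessity

%ΔQ = (1841 − 1804)/[(1804+1841)/2] = 37/1822.5 ≈ 0.0203.
%ΔI = (88,093 − 81,000)/[(81,000+88,093)/2] = 7093/84546.5 ≈ 0.0839.
E_I = %ΔQ/%ΔI ≈ 0.242.
E_I ∈ (0,1): normal good (necessity).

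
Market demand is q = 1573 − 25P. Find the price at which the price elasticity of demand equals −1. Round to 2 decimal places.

31.46

For linear demand q = a − bP, E = −bP/(a − bP). |E| = 1 ⇒ bP = a − bP ⇒ P = a/(2b).
P = 1573/(2·25) = 31.46.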